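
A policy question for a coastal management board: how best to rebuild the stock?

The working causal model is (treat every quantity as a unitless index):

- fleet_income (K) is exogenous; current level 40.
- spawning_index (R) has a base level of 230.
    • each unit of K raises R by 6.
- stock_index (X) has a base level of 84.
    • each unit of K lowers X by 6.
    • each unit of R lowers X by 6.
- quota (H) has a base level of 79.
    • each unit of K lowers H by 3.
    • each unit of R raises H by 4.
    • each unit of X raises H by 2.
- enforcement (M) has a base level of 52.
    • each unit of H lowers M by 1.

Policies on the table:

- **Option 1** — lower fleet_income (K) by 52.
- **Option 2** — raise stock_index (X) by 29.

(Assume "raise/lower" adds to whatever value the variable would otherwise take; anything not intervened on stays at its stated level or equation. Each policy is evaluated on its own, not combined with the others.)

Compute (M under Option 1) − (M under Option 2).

-3218

Option 1 (K − 52):
  K = 40 − 52 = -12
  R = 230 + 6·(-12) = 158
  X = 84 − 6·(-12) − 6·158 = -792
  H = 79 − 3·(-12) + 4·158 + 2·(-792) = -837
  M = 52 − (-837) = 889
Option 2 (X + 29):
  K = 40
  R = 230 + 6·40 = 470
  X = 84 − 6·40 − 6·470 (+29 from intervention) = -2947
  H = 79 − 3·40 + 4·470 + 2·(-2947) = -4055
  M = 52 − (-4055) = 4107
M: 889 − 4107 = -3218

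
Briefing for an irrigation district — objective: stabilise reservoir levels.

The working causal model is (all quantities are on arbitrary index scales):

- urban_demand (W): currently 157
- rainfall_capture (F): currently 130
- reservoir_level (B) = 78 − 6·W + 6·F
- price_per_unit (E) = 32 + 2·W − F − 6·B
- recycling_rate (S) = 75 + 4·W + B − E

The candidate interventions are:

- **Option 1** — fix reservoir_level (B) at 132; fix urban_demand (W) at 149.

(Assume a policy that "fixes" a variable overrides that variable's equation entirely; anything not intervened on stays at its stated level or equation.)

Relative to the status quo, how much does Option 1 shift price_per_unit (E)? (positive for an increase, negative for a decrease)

-1312

Baseline:
  W = 157
  F = 130
  B = 78 − 6·157 + 6·130 = -84
  E = 32 + 2·157 − 130 − 6·(-84) = 720
Option 1 (B := 132, W := 149):
  W = 149
  F = 130
  B = 132
  E = 32 + 2·149 − 130 − 6·132 = -592
Change in E: -592 − 720 = -1312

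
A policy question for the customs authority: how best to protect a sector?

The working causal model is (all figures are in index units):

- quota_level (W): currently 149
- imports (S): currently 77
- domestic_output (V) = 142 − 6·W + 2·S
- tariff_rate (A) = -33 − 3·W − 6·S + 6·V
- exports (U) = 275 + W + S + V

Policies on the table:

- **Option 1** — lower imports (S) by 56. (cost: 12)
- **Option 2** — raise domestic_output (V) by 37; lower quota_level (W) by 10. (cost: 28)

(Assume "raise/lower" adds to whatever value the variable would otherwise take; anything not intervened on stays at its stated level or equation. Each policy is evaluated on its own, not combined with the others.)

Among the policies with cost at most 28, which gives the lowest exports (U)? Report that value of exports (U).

-265

Option 1 (S − 56):
  W = 149
  S = 77 − 56 = 21
  V = 142 − 6·149 + 2·21 = -710
  U = 275 + 149 + 21 + (-710) = -265
Option 2 (V + 37, W − 10):
  W = 149 − 10 = 139
  S = 77
  V = 142 − 6·139 + 2·77 (+37 from intervention) = -501
  U = 275 + 139 + 77 + (-501) = -10
Comparing — Option 1: U=-265, Option 2: U=-10. Lowest is -265 (Option 1).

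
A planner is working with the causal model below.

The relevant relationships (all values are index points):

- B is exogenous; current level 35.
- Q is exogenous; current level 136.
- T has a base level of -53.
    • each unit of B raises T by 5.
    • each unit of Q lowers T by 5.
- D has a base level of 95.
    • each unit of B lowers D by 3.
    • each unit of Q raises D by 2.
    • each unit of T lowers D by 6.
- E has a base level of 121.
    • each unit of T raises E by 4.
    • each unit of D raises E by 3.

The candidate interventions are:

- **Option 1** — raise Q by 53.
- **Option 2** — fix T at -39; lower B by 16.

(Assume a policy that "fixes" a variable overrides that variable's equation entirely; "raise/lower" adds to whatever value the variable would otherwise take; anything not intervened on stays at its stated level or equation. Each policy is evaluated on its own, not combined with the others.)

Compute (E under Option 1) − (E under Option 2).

Option 1 (Q + 53):
  B = 35
  Q = 136 + 53 = 189
  T = -53 + 5·35 − 5·189 = -823
  D = 95 − 3·35 + 2·189 − 6·(-823) = 5306
  E = 121 + 4·(-823) + 3·5306 = 12747
Option 2 (T := -39, B − 16):
  B = 35 − 16 = 19
  Q = 136
  T = -39
  D = 95 − 3·19 + 2·136 − 6·(-39) = 544
  E = 121 + 4·(-39) + 3·544 = 1597
E: 12747 − 1597 = 11150

11150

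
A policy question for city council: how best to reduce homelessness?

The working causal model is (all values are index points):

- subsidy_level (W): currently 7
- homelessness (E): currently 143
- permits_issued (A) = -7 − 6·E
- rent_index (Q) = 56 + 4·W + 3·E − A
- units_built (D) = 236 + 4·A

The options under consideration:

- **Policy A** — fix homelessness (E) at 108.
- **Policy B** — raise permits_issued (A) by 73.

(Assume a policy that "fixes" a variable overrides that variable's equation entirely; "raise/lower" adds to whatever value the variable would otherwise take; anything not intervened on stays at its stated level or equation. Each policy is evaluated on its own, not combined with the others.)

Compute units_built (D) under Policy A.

-2384

Policy A (E := 108):
  E = 108
  A = -7 − 6·108 = -655
  D = 236 + 4·(-655) = -2384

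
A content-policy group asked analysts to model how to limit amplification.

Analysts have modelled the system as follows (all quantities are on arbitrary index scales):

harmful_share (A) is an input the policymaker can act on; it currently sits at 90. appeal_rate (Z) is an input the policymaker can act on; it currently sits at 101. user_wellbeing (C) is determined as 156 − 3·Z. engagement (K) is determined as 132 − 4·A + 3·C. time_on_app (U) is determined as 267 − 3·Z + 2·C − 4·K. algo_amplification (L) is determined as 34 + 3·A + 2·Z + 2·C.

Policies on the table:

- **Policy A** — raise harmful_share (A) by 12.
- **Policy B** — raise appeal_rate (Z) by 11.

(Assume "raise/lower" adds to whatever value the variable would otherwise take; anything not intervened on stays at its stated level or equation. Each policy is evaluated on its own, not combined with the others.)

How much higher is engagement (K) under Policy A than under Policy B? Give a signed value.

51

Policy A (A + 12):
  A = 90 + 12 = 102
  Z = 101
  C = 156 − 3·101 = -147
  K = 132 − 4·102 + 3·(-147) = -717
Policy B (Z + 11):
  A = 90
  Z = 101 + 11 = 112
  C = 156 − 3·112 = -180
  K = 132 − 4·90 + 3·(-180) = -768
K: -717 − (-768) = 51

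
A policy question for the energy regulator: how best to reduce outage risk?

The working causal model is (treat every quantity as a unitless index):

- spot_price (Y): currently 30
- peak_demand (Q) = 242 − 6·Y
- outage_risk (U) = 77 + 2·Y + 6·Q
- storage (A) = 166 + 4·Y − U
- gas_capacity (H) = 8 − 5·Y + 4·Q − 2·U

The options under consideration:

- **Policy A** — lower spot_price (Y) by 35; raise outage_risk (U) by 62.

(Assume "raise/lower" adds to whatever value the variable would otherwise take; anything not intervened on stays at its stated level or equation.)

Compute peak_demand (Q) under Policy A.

272

Policy A (Y − 35, U + 62):
  Y = 30 − 35 = -5
  Q = 242 − 6·(-5) = 272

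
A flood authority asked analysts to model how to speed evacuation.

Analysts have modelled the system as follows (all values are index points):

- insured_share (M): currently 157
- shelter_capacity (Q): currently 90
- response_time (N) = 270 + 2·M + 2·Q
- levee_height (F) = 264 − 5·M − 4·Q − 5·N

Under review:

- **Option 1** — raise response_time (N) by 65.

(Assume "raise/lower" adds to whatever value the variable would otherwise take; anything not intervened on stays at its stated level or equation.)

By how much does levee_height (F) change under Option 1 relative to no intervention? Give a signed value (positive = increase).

Baseline:
  M = 157
  Q = 90
  N = 270 + 2·157 + 2·90 = 764
  F = 264 − 5·157 − 4·90 − 5·764 = -4701
Option 1 (N + 65):
  M = 157
  Q = 90
  N = 270 + 2·157 + 2·90 (+65 from intervention) = 829
  F = 264 − 5·157 − 4·90 − 5·829 = -5026
Change in F: -5026 − (-4701) = -325

-325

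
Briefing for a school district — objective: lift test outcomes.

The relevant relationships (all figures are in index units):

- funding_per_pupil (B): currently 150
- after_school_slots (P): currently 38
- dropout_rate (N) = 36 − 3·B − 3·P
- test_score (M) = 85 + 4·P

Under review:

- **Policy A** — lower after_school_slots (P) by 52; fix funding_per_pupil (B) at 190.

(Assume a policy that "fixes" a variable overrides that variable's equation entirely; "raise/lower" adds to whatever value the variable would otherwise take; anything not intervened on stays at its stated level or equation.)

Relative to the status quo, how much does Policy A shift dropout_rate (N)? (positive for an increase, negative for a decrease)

36

Baseline:
  B = 150
  P = 38
  N = 36 − 3·150 − 3·38 = -528
Policy A (P − 52, B := 190):
  B = 190
  P = 38 − 52 = -14
  N = 36 − 3·190 − 3·(-14) = -492
Change in N: -492 − (-528) = 36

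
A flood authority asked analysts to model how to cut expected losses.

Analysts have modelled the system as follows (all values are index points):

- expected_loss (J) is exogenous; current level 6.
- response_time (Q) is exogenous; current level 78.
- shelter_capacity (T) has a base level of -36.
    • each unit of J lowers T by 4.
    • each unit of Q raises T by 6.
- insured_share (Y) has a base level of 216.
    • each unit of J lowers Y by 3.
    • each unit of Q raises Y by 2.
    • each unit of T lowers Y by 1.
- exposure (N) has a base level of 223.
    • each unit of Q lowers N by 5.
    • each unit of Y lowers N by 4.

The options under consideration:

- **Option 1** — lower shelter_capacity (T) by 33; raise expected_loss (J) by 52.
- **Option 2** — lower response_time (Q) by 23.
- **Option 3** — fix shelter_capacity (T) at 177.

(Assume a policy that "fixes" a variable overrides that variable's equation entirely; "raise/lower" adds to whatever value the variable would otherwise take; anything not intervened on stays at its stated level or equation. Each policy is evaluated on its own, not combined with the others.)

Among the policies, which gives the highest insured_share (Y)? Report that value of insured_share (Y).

177

Option 1 (T − 33, J + 52):
  J = 6 + 52 = 58
  Q = 78
  T = -36 − 4·58 + 6·78 (−33 from intervention) = 167
  Y = 216 − 3·58 + 2·78 − 167 = 31
Option 2 (Q − 23):
  J = 6
  Q = 78 − 23 = 55
  T = -36 − 4·6 + 6·55 = 270
  Y = 216 − 3·6 + 2·55 − 270 = 38
Option 3 (T := 177):
  J = 6
  Q = 78
  T = 177
  Y = 216 − 3·6 + 2·78 − 177 = 177
Comparing — Option 1: Y=31, Option 2: Y=38, Option 3: Y=177. Highest is 177 (Option 3).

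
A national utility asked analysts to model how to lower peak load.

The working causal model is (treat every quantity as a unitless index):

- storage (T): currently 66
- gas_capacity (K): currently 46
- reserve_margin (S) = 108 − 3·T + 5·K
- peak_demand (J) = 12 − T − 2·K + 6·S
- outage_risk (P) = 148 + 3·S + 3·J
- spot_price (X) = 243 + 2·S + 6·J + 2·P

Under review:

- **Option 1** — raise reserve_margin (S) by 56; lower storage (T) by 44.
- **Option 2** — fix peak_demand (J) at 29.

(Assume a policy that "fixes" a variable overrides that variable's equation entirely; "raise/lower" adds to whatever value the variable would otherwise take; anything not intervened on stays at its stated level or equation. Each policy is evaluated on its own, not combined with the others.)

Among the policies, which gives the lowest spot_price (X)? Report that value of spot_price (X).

Option 1 (S + 56, T − 44):
  T = 66 − 44 = 22
  K = 46
  S = 108 − 3·22 + 5·46 (+56 from intervention) = 328
  J = 12 − 22 − 2·46 + 6·328 = 1866
  P = 148 + 3·328 + 3·1866 = 6730
  X = 243 + 2·328 + 6·1866 + 2·6730 = 25555
Option 2 (J := 29):
  T = 66
  K = 46
  S = 108 − 3·66 + 5·46 = 140
  J = 29
  P = 148 + 3·140 + 3·29 = 655
  X = 243 + 2·140 + 6·29 + 2·655 = 2007
Comparing — Option 1: X=25555, Option 2: X=2007. Lowest is 2007 (Option 2).

2007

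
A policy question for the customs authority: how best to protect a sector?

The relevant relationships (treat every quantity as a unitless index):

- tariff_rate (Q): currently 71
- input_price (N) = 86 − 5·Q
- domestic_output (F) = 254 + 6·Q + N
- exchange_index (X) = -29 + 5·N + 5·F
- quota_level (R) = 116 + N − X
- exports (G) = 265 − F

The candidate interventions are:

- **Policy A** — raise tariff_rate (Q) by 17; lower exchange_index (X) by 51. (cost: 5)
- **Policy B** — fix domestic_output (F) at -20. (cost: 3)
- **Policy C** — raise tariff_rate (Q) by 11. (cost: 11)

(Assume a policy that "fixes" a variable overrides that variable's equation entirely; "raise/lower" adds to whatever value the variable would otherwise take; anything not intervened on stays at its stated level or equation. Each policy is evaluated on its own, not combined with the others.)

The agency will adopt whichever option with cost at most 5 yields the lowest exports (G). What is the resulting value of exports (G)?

-163

Policy A (Q + 17, X − 51):
  Q = 71 + 17 = 88
  N = 86 − 5·88 = -354
  F = 254 + 6·88 + (-354) = 428
  G = 265 − 428 = -163
Policy B (F := -20):
  Q = 71
  N = 86 − 5·71 = -269
  F = -20
  G = 265 − (-20) = 285
Comparing — Policy A: G=-163, Policy B: G=285. Lowest is -163 (Policy A).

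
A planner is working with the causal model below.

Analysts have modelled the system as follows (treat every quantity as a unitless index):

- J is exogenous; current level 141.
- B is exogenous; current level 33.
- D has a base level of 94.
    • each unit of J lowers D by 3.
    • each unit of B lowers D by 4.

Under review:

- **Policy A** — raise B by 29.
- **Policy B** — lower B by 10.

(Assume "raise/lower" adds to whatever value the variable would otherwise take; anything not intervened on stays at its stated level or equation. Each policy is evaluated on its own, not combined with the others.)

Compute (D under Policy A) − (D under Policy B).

-156

Policy A (B + 29):
  J = 141
  B = 33 + 29 = 62
  D = 94 − 3·141 − 4·62 = -577
Policy B (B − 10):
  J = 141
  B = 33 − 10 = 23
  D = 94 − 3·141 − 4·23 = -421
D: -577 − (-421) = -156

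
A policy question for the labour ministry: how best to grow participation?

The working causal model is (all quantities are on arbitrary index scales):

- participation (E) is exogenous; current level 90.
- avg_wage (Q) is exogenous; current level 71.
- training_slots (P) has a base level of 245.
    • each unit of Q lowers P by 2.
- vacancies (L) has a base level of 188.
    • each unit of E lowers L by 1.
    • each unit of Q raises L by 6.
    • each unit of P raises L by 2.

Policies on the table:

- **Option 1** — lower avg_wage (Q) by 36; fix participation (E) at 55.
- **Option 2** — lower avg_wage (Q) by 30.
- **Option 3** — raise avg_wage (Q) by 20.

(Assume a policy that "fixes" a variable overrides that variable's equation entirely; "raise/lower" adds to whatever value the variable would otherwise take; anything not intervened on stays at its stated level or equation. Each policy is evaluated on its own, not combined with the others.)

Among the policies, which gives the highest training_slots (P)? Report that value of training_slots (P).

Option 1 (Q − 36, E := 55):
  Q = 71 − 36 = 35
  P = 245 − 2·35 = 175
Option 2 (Q − 30):
  Q = 71 − 30 = 41
  P = 245 − 2·41 = 163
Option 3 (Q + 20):
  Q = 71 + 20 = 91
  P = 245 − 2·91 = 63
Comparing — Option 1: P=175, Option 2: P=163, Option 3: P=63. Highest is 175 (Option 1).

175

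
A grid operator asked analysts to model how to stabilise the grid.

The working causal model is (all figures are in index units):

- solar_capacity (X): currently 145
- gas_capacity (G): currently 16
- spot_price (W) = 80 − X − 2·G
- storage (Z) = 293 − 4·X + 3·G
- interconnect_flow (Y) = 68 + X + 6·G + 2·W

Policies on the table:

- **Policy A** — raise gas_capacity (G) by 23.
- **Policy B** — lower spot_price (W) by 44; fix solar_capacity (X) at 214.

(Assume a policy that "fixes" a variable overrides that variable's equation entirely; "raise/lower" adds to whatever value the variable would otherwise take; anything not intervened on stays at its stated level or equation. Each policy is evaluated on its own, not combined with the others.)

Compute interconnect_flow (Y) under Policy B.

Policy B (W − 44, X := 214):
  X = 214
  G = 16
  W = 80 − 214 − 2·16 (−44 from intervention) = -210
  Y = 68 + 214 + 6·16 + 2·(-210) = -42

-42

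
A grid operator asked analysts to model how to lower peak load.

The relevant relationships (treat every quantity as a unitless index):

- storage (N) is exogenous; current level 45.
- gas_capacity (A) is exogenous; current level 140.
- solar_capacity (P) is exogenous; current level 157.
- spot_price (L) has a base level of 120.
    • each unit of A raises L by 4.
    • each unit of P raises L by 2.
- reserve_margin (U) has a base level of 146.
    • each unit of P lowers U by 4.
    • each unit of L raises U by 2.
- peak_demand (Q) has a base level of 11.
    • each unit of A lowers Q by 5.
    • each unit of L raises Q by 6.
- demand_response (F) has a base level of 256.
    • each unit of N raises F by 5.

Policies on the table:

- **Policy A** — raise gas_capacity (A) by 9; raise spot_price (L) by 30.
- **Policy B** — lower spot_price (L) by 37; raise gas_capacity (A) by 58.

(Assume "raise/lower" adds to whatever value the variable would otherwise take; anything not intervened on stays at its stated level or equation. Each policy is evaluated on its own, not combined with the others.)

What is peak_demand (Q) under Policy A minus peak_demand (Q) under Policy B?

-529

Policy A (A + 9, L + 30):
  A = 140 + 9 = 149
  P = 157
  L = 120 + 4·149 + 2·157 (+30 from intervention) = 1060
  Q = 11 − 5·149 + 6·1060 = 5626
Policy B (L − 37, A + 58):
  A = 140 + 58 = 198
  P = 157
  L = 120 + 4·198 + 2·157 (−37 from intervention) = 1189
  Q = 11 − 5·198 + 6·1189 = 6155
Q: 5626 − 6155 = -529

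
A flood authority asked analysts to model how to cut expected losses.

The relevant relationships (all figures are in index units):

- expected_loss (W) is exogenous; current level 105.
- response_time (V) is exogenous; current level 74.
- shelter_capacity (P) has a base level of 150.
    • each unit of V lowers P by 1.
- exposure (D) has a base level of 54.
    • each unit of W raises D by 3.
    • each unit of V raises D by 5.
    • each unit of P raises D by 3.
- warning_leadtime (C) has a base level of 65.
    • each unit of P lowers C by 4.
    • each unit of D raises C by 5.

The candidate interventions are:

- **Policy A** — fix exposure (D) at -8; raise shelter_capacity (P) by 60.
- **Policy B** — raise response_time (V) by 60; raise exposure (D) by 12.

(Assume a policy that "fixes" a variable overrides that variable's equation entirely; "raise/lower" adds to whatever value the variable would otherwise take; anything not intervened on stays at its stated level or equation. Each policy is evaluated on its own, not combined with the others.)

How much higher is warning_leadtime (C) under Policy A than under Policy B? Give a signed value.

-6015

Policy A (D := -8, P + 60):
  W = 105
  V = 74
  P = 150 − 74 (+60 from intervention) = 136
  D = -8
  C = 65 − 4·136 + 5·(-8) = -519
Policy B (V + 60, D + 12):
  W = 105
  V = 74 + 60 = 134
  P = 150 − 134 = 16
  D = 54 + 3·105 + 5·134 + 3·16 (+12 from intervention) = 1099
  C = 65 − 4·16 + 5·1099 = 5496
C: -519 − 5496 = -6015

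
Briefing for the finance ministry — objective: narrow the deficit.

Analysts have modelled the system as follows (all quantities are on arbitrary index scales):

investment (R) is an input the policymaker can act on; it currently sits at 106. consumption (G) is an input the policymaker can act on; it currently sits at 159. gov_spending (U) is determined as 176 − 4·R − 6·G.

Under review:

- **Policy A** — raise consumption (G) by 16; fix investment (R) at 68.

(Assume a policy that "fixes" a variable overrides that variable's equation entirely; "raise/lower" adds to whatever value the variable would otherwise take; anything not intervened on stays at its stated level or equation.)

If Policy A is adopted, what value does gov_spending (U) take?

-1146

Policy A (G + 16, R := 68):
  R = 68
  G = 159 + 16 = 175
  U = 176 − 4·68 − 6·175 = -1146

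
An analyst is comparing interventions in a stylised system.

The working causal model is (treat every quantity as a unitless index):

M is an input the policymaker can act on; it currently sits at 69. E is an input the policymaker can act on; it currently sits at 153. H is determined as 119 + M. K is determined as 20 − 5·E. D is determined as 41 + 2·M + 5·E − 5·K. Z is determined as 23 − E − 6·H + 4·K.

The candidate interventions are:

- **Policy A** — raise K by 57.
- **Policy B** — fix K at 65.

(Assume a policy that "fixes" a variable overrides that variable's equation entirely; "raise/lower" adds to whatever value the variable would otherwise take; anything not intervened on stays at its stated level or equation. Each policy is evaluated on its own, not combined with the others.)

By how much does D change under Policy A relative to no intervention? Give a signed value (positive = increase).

Baseline:
  M = 69
  E = 153
  K = 20 − 5·153 = -745
  D = 41 + 2·69 + 5·153 − 5·(-745) = 4669
Policy A (K + 57):
  M = 69
  E = 153
  K = 20 − 5·153 (+57 from intervention) = -688
  D = 41 + 2·69 + 5·153 − 5·(-688) = 4384
Change in D: 4384 − 4669 = -285

-285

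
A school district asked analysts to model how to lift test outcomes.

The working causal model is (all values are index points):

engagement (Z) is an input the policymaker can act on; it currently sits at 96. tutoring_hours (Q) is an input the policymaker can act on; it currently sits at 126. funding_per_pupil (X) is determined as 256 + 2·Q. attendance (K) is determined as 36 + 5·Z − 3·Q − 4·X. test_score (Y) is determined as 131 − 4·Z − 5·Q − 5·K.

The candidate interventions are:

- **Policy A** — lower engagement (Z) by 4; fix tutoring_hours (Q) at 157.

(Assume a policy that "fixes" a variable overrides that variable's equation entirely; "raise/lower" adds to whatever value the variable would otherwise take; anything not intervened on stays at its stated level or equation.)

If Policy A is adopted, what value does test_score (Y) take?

10253

Policy A (Z − 4, Q := 157):
  Z = 96 − 4 = 92
  Q = 157
  X = 256 + 2·157 = 570
  K = 36 + 5·92 − 3·157 − 4·570 = -2255
  Y = 131 − 4·92 − 5·157 − 5·(-2255) = 10253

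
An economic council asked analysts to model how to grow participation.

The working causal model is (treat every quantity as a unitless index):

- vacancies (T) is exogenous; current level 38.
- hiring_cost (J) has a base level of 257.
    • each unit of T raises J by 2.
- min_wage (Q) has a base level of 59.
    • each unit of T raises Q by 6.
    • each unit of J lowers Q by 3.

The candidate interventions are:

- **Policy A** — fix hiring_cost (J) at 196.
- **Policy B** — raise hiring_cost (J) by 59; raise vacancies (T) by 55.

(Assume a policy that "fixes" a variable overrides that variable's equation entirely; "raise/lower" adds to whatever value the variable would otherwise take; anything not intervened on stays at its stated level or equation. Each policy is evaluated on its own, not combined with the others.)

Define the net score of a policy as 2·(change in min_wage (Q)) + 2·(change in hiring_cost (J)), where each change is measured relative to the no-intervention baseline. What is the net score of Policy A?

548

Baseline:
  T = 38
  J = 257 + 2·38 = 333
  Q = 59 + 6·38 − 3·333 = -712
Policy A (J := 196):
  T = 38
  J = 196
  Q = 59 + 6·38 − 3·196 = -301
ΔQ = -301 − (-712) = 411; ΔJ = 196 − 333 = -137
Score = 2·411 + 2·(-137) = 548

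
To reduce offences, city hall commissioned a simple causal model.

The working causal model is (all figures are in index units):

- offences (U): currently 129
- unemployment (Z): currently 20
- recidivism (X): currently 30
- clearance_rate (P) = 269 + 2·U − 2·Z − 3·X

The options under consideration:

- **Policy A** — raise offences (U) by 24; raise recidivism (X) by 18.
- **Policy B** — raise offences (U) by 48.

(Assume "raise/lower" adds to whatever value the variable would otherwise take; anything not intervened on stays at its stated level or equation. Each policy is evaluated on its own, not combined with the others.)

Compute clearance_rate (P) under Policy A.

391

Policy A (U + 24, X + 18):
  U = 129 + 24 = 153
  Z = 20
  X = 30 + 18 = 48
  P = 269 + 2·153 − 2·20 − 3·48 = 391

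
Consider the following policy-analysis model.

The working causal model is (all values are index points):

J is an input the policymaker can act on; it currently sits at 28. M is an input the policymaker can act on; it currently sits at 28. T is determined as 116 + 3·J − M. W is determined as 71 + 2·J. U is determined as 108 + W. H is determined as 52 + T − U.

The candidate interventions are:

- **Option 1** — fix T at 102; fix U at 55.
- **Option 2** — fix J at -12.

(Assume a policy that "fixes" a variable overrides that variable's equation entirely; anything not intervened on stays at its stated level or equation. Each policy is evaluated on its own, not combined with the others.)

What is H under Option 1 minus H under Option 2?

Option 1 (T := 102, U := 55):
  J = 28
  M = 28
  T = 102
  W = 71 + 2·28 = 127
  U = 55
  H = 52 + 102 − 55 = 99
Option 2 (J := -12):
  J = -12
  M = 28
  T = 116 + 3·(-12) − 28 = 52
  W = 71 + 2·(-12) = 47
  U = 108 + 47 = 155
  H = 52 + 52 − 155 = -51
H: 99 − (-51) = 150

150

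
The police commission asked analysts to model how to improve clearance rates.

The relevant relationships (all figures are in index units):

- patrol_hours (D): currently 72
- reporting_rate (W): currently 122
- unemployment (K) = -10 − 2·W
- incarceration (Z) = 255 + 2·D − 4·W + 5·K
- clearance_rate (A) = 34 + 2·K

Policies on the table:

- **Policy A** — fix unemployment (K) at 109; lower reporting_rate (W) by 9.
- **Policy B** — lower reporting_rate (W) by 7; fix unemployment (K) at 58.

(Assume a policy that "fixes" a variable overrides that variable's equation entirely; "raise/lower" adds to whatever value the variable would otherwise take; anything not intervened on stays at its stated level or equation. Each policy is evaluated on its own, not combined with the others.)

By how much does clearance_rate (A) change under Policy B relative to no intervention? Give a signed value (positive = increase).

Baseline:
  W = 122
  K = -10 − 2·122 = -254
  A = 34 + 2·(-254) = -474
Policy B (W − 7, K := 58):
  W = 122 − 7 = 115
  K = 58
  A = 34 + 2·58 = 150
Change in A: 150 − (-474) = 624

624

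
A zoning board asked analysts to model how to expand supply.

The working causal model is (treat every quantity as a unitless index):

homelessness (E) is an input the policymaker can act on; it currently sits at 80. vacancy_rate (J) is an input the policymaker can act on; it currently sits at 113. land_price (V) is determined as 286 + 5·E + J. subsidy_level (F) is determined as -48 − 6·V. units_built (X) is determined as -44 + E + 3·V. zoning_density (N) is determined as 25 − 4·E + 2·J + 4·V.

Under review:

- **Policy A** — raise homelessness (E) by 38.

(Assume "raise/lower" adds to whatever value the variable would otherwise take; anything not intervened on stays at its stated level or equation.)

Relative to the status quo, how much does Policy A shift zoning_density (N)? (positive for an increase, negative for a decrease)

Baseline:
  E = 80
  J = 113
  V = 286 + 5·80 + 113 = 799
  N = 25 − 4·80 + 2·113 + 4·799 = 3127
Policy A (E + 38):
  E = 80 + 38 = 118
  J = 113
  V = 286 + 5·118 + 113 = 989
  N = 25 − 4·118 + 2·113 + 4·989 = 3735
Change in N: 3735 − 3127 = 608

608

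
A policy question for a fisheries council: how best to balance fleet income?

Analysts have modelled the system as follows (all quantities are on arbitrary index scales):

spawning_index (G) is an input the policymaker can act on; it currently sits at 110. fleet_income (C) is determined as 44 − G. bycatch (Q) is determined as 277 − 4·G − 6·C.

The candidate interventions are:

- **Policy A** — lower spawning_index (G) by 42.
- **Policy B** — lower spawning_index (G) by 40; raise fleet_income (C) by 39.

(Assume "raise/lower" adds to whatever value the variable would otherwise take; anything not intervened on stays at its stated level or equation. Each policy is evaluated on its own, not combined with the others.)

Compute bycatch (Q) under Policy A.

149

Policy A (G − 42):
  G = 110 − 42 = 68
  C = 44 − 68 = -24
  Q = 277 − 4·68 − 6·(-24) = 149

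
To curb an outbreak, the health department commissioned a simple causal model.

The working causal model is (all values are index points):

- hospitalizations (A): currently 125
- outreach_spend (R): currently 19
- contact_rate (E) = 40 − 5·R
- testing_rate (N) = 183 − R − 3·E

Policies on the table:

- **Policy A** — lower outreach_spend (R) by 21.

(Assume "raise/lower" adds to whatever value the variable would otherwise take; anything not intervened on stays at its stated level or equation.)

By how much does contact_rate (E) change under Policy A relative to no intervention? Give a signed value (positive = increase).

105

Baseline:
  R = 19
  E = 40 − 5·19 = -55
Policy A (R − 21):
  R = 19 − 21 = -2
  E = 40 − 5·(-2) = 50
Change in E: 50 − (-55) = 105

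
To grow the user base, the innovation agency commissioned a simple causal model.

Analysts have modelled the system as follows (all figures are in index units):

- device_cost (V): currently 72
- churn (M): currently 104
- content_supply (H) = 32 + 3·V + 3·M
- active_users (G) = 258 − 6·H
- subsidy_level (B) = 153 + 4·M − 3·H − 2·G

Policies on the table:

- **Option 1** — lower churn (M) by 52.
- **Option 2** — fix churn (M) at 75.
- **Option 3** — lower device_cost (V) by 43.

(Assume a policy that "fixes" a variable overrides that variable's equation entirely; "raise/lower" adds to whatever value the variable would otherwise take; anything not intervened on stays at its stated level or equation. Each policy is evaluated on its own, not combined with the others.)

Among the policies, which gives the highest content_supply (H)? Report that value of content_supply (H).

Option 1 (M − 52):
  V = 72
  M = 104 − 52 = 52
  H = 32 + 3·72 + 3·52 = 404
Option 2 (M := 75):
  V = 72
  M = 75
  H = 32 + 3·72 + 3·75 = 473
Option 3 (V − 43):
  V = 72 − 43 = 29
  M = 104
  H = 32 + 3·29 + 3·104 = 431
Comparing — Option 1: H=404, Option 2: H=473, Option 3: H=431. Highest is 473 (Option 2).

473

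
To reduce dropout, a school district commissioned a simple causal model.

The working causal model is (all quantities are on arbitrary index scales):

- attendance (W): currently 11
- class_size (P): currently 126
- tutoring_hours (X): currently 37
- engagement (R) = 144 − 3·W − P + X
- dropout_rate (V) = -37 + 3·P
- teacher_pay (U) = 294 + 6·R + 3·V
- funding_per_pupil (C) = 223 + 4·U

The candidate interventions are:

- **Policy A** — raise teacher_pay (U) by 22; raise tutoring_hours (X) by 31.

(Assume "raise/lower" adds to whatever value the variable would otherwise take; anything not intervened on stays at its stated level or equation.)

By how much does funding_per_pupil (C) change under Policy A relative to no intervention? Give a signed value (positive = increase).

Baseline:
  W = 11
  P = 126
  X = 37
  R = 144 − 3·11 − 126 + 37 = 22
  V = -37 + 3·126 = 341
  U = 294 + 6·22 + 3·341 = 1449
  C = 223 + 4·1449 = 6019
Policy A (U + 22, X + 31):
  W = 11
  P = 126
  X = 37 + 31 = 68
  R = 144 − 3·11 − 126 + 68 = 53
  V = -37 + 3·126 = 341
  U = 294 + 6·53 + 3·341 (+22 from intervention) = 1657
  C = 223 + 4·1657 = 6851
Change in C: 6851 − 6019 = 832

832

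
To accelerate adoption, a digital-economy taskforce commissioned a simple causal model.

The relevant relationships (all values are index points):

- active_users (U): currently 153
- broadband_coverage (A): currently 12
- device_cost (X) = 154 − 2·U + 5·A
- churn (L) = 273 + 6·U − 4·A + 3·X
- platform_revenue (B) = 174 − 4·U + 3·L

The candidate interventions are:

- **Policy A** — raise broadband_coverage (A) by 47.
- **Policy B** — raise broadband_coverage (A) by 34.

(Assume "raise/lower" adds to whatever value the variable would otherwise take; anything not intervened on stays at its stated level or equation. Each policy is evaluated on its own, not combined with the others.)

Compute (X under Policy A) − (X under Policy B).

65

Policy A (A + 47):
  U = 153
  A = 12 + 47 = 59
  X = 154 − 2·153 + 5·59 = 143
Policy B (A + 34):
  U = 153
  A = 12 + 34 = 46
  X = 154 − 2·153 + 5·46 = 78
X: 143 − 78 = 65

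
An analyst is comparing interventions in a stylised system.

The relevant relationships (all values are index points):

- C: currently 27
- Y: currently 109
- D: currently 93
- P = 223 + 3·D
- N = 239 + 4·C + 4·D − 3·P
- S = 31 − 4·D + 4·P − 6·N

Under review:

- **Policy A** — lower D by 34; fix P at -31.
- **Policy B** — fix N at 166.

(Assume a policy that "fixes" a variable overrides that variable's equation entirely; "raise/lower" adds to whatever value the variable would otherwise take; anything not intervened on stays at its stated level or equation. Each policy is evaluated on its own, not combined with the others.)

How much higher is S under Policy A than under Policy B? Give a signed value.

-5056

Policy A (D − 34, P := -31):
  C = 27
  D = 93 − 34 = 59
  P = -31
  N = 239 + 4·27 + 4·59 − 3·(-31) = 676
  S = 31 − 4·59 + 4·(-31) − 6·676 = -4385
Policy B (N := 166):
  C = 27
  D = 93
  P = 223 + 3·93 = 502
  N = 166
  S = 31 − 4·93 + 4·502 − 6·166 = 671
S: -4385 − 671 = -5056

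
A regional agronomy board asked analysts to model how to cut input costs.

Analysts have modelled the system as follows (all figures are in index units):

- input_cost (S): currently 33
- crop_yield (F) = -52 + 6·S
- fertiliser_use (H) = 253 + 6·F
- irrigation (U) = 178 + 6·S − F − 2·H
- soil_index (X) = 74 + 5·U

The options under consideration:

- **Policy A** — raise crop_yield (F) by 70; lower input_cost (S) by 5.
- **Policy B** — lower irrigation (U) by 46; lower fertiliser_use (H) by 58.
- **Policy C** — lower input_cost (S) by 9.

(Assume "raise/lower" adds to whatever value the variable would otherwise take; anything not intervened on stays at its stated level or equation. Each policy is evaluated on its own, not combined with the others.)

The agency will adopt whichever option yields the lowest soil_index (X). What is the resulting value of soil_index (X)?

Policy A (F + 70, S − 5):
  S = 33 − 5 = 28
  F = -52 + 6·28 (+70 from intervention) = 186
  H = 253 + 6·186 = 1369
  U = 178 + 6·28 − 186 − 2·1369 = -2578
  X = 74 + 5·(-2578) = -12816
Policy B (U − 46, H − 58):
  S = 33
  F = -52 + 6·33 = 146
  H = 253 + 6·146 (−58 from intervention) = 1071
  U = 178 + 6·33 − 146 − 2·1071 (−46 from intervention) = -1958
  X = 74 + 5·(-1958) = -9716
Policy C (S − 9):
  S = 33 − 9 = 24
  F = -52 + 6·24 = 92
  H = 253 + 6·92 = 805
  U = 178 + 6·24 − 92 − 2·805 = -1380
  X = 74 + 5·(-1380) = -6826
Comparing — Policy A: X=-12816, Policy B: X=-9716, Policy C: X=-6826. Lowest is -12816 (Policy A).

-12816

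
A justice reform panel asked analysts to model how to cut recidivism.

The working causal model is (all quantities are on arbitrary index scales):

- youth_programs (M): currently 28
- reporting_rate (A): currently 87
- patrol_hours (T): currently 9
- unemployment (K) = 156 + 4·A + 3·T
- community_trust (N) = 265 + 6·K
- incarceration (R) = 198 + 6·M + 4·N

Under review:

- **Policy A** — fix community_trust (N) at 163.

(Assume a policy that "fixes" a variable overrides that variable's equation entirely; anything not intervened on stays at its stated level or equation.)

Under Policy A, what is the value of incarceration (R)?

1018

Policy A (N := 163):
  M = 28
  A = 87
  T = 9
  K = 156 + 4·87 + 3·9 = 531
  N = 163
  R = 198 + 6·28 + 4·163 = 1018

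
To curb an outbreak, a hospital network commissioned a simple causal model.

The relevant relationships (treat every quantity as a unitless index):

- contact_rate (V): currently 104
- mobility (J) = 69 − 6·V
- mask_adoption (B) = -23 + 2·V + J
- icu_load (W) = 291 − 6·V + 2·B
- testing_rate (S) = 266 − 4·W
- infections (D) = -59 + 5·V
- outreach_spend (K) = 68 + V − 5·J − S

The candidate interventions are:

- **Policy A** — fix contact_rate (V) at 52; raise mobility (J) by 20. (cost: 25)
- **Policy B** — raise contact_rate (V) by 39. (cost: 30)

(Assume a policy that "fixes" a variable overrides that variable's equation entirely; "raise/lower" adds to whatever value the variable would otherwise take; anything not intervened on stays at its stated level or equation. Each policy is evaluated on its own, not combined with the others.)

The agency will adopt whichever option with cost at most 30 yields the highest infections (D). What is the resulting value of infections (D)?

Policy A (V := 52, J + 20):
  V = 52
  D = -59 + 5·52 = 201
Policy B (V + 39):
  V = 104 + 39 = 143
  D = -59 + 5·143 = 656
Comparing — Policy A: D=201, Policy B: D=656. Highest is 656 (Policy B).

656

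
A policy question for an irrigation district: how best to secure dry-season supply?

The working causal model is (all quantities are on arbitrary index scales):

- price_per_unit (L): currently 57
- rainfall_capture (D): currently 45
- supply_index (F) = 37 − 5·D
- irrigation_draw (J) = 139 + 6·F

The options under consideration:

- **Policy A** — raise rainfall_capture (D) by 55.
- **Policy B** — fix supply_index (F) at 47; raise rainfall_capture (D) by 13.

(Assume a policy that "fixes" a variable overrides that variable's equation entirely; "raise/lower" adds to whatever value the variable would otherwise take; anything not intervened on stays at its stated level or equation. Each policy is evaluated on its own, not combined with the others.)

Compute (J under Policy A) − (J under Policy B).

-3060

Policy A (D + 55):
  D = 45 + 55 = 100
  F = 37 − 5·100 = -463
  J = 139 + 6·(-463) = -2639
Policy B (F := 47, D + 13):
  D = 45 + 13 = 58
  F = 47
  J = 139 + 6·47 = 421
J: -2639 − 421 = -3060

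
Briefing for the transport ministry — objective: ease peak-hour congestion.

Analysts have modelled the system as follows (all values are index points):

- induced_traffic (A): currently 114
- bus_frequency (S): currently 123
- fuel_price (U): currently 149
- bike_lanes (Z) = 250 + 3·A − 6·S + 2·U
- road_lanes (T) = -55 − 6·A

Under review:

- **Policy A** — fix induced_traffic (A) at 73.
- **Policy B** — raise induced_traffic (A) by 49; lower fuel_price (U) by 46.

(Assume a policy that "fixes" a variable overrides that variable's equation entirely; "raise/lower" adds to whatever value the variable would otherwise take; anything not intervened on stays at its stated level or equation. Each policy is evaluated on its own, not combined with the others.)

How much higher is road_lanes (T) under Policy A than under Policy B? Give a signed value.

540

Policy A (A := 73):
  A = 73
  T = -55 − 6·73 = -493
Policy B (A + 49, U − 46):
  A = 114 + 49 = 163
  T = -55 − 6·163 = -1033
T: -493 − (-1033) = 540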